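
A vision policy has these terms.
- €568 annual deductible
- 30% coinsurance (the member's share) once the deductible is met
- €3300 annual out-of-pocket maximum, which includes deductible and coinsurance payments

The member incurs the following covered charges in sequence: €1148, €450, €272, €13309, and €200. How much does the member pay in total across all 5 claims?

#1 (€1148): €568 finishes the deductible; €580 goes to coinsurance; 30% of €580 = €174. Cost to member: €742. OOP to date €742.
#2 (€450): deductible already satisfied, so member's share is 30% × €450 = €135. Member pays €135; OOP now €877.
#3 (€272): deductible met; 30% of €272 = €81.60. Cost to member: €81.60. OOP to date €958.60.
#4 (€13309): deductible met; 30% of €13309 = €3992.70. OOP would hit €4951.30 > €3300, so the cap limits the member to €3300 − €958.60 = €2341.40.
#5 (€200): deductible met; 30% of €200 = €60. OOP would hit €3360 > €3300, so the cap limits the member to €3300 − €3300 = €0.
Total paid by the member: €742 + €135 + €81.60 + €2341.40 + €0 = €3300.

€3300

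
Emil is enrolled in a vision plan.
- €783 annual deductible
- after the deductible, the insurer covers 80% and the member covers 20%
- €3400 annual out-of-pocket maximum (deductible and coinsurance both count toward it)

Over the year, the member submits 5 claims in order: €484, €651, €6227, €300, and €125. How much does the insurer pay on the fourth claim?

Claim 1 (€484): fully absorbed by the deductible. Cost to member: €484. OOP to date €484. Plan pays €484 − €484 = €0.
Claim 2 (€651): €299 to deductible, leaving €352; 20% of €352 = €70.40. Cost to member: €369.40. OOP to date €853.40. Insurer: €651 − €369.40 = €281.60.
Claim 3 (€6227): 20% coinsurance on €6227 = €1245.40. Member owes €1245.40 (running OOP €2098.80). Insurer: €6227 − €1245.40 = €4981.60.
Claim 4 (€300): deductible already satisfied, so member's share is 20% × €300 = €60. Cost to member: €60. OOP to date €2158.80. Plan pays €300 − €60 = €240.

€240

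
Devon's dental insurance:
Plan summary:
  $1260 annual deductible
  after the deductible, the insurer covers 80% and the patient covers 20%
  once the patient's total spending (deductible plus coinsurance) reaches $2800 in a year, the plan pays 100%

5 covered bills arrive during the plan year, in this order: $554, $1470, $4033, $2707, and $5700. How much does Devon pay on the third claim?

Bill 1, $554: all of it applies to the deductible. Patient owes $554 (running OOP $554).
Bill 2, $1470: deductible takes $706, $764 remains; patient's 20% is $152.80. Patient pays $858.80; OOP now $1412.80.
Bill 3, $4033: 20% coinsurance on $4033 = $806.60. Patient pays $806.60; OOP now $2219.40.

$806.60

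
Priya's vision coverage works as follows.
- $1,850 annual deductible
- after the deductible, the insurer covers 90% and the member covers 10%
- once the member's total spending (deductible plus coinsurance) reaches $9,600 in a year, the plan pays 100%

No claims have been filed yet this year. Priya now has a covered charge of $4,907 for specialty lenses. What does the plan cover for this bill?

$2,751.30

The full $1,850 deductible is still open; $1,850 of this bill applies to it.
That leaves $4,907 − $1,850 = $3,057 for coinsurance.
Coinsurance: $3,057 × 10% = $305.70.
So the member owes $1,850 + $305.70 = $2,155.70 before any cap.
Total out-of-pocket so far would be $0 + $2,155.70 = $2,155.70, below the $9,600 cap — no reduction.
Insurer pays the balance: $4,907 − $2,155.70 = $2,751.30.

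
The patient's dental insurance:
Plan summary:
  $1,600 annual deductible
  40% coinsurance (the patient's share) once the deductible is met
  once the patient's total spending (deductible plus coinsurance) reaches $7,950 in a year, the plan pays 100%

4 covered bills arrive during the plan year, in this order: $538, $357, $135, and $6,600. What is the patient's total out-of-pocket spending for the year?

$4,012

Claim 1 ($538): fully absorbed by the deductible. Cost to patient: $538. OOP to date $538.
Claim 2 ($357): entire amount goes to the deductible. Patient pays $357; OOP now $895.
Claim 3 ($135): all of it applies to the deductible. Patient owes $135 (running OOP $1,030).
Claim 4 ($6,600): deductible takes $570, $6,030 remains; patient's 40% is $2,412. Patient pays $2,982; OOP now $4,012.
Summing the patient's payments: $538 + $357 + $135 + $2,982 = $4,012.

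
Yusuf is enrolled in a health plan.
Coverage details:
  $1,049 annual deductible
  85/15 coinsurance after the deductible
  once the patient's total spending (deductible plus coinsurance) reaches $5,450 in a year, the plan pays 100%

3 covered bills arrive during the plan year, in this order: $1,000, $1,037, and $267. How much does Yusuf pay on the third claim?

#1 ($1,000): entire amount goes to the deductible. Patient pays $1,000; OOP now $1,000.
#2 ($1,037): deductible takes $49, $988 remains; patient's 15% is $148.20. Cost to patient: $197.20. OOP to date $1,197.20.
#3 ($267): 15% coinsurance on $267 = $40.05. Patient pays $40.05; OOP now $1,237.25.

$40.05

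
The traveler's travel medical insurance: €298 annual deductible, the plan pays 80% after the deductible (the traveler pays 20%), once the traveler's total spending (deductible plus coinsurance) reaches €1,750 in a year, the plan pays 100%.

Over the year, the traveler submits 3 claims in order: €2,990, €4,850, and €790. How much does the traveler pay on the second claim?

€913.60

#1 (€2,990): deductible takes €298, €2,692 remains; traveler's 20% is €538.40. Traveler owes €836.40 (running OOP €836.40).
#2 (€4,850): 20% coinsurance on €4,850 = €970. That would push OOP to €1,806.40, over the €1,750 cap, so traveler pays €1,750 − €836.40 = €913.60.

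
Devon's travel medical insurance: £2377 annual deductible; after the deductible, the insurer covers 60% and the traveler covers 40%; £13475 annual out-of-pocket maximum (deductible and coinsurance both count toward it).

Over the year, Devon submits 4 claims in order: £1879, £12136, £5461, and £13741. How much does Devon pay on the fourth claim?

£4258.40

Bill 1, £1879: all of it applies to the deductible. Traveler owes £1879 (running OOP £1879).
Bill 2, £12136: deductible takes £498, £11638 remains; coinsurance £11638 × 40% = £4655.20. Traveler owes £5153.20 (running OOP £7032.20).
Bill 3, £5461: deductible already satisfied, so traveler's share is 40% × £5461 = £2184.40. Cost to traveler: £2184.40. OOP to date £9216.60.
Bill 4, £13741: deductible met; 40% of £13741 = £5496.40. That would push OOP to £14713, over the £13475 cap, so traveler pays £13475 − £9216.60 = £4258.40.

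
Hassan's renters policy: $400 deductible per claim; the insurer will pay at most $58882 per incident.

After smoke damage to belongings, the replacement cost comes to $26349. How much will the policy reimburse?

$25949

After the deductible, $26349 − $400 = $25949 remains.
That's under the $58882 cap, so the insurer reimburses the full $25949.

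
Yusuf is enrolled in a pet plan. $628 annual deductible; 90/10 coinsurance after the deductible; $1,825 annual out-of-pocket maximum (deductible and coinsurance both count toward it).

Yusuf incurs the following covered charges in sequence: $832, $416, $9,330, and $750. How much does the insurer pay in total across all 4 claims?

$9,630

Bill 1, $832: deductible takes $628, $204 remains; coinsurance $204 × 10% = $20.40. Owner pays $648.40; OOP now $648.40. Plan pays $832 − $648.40 = $183.60.
Bill 2, $416: 10% coinsurance on $416 = $41.60. Cost to owner: $41.60. OOP to date $690. Insurer: $416 − $41.60 = $374.40.
Bill 3, $9,330: deductible met; 10% of $9,330 = $933. Owner pays $933; OOP now $1,623. Insurer: $9,330 − $933 = $8,397.
Bill 4, $750: deductible already satisfied, so owner's share is 10% × $750 = $75. Cost to owner: $75. OOP to date $1,698. Insurer: $750 − $75 = $675.
Insurer total: $183.60 + $374.40 + $8,397 + $675 = $9,630.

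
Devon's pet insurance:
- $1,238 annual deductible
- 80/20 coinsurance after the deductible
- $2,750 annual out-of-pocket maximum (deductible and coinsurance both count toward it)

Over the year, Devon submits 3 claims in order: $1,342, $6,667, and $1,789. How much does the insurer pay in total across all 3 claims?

$7,048

#1 ($1,342): $1,238 finishes the deductible; $104 goes to coinsurance; coinsurance $104 × 20% = $20.80. Owner pays $1,258.80; OOP now $1,258.80. Insurer: $1,342 − $1,258.80 = $83.20.
#2 ($6,667): deductible met; 20% of $6,667 = $1,333.40. Owner owes $1,333.40 (running OOP $2,592.20). Plan pays $6,667 − $1,333.40 = $5,333.60.
#3 ($1,789): 20% coinsurance on $1,789 = $357.80. OOP would hit $2,950 > $2,750, so the cap limits the owner to $2,750 − $2,592.20 = $157.80. Plan pays $1,789 − $157.80 = $1,631.20.
Insurer total: $83.20 + $5,333.60 + $1,631.20 = $7,048.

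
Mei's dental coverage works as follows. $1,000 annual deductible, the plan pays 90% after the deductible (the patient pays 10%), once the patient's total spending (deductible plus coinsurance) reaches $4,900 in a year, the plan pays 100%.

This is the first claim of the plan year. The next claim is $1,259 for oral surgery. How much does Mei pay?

The full $1,000 deductible is still open; $1,000 of this bill applies to it.
The remaining $259 (= $1,259 − $1,000) moves to coinsurance.
10% of $259 = $25.90 falls to the patient.
Patient responsibility before any cap: $1,000 + $25.90 = $1,025.90.
Total out-of-pocket so far would be $0 + $1,025.90 = $1,025.90, below the $4,900 cap — no reduction.

$1,025.90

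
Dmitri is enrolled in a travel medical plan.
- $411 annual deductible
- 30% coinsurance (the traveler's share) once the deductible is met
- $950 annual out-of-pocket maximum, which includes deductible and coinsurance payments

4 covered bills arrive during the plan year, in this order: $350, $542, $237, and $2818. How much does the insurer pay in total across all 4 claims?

$2997

Claim 1 — $350: all of it applies to the deductible. Traveler owes $350 (running OOP $350). Plan pays $350 − $350 = $0.
Claim 2 — $542: $61 finishes the deductible; $481 goes to coinsurance; coinsurance $481 × 30% = $144.30. Cost to traveler: $205.30. OOP to date $555.30. Insurer: $542 − $205.30 = $336.70.
Claim 3 — $237: deductible already satisfied, so traveler's share is 30% × $237 = $71.10. Traveler owes $71.10 (running OOP $626.40). Insurer: $237 − $71.10 = $165.90.
Claim 4 — $2818: 30% coinsurance on $2818 = $845.40. Adding that to $626.40 gives $1471.80, past the $950 cap; traveler pays only $950 − $626.40 = $323.60. Insurer: $2818 − $323.60 = $2494.40.
Insurer total: $0 + $336.70 + $165.90 + $2494.40 = $2997.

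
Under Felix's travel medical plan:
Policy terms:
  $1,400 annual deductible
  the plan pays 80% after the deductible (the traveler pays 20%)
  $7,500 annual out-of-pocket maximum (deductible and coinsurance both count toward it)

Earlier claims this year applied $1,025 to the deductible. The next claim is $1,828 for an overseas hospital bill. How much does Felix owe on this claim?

$1,025 of the $1,400 deductible is already met, leaving $375.
After the $375 deductible portion, $1,828 − $375 = $1,453 is subject to coinsurance.
Coinsurance: $1,453 × 20% = $290.60.
That puts the traveler's cost at $375 + $290.60 = $665.60 before any cap.
Total out-of-pocket so far would be $1,025 + $665.60 = $1,690.60, below the $7,500 cap — no reduction.

$665.60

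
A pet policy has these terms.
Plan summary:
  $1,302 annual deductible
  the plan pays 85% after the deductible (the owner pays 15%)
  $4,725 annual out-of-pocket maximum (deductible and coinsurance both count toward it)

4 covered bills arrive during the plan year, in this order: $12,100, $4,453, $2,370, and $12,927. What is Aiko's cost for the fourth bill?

$779.85

Claim 1 ($12,100): $1,302 to deductible, leaving $10,798; coinsurance $10,798 × 15% = $1,619.70. Cost to owner: $2,921.70. OOP to date $2,921.70.
Claim 2 ($4,453): 15% coinsurance on $4,453 = $667.95. Owner owes $667.95 (running OOP $3,589.65).
Claim 3 ($2,370): 15% coinsurance on $2,370 = $355.50. Owner owes $355.50 (running OOP $3,945.15).
Claim 4 ($12,927): deductible met; 15% of $12,927 = $1,939.05. OOP would hit $5,884.20 > $4,725, so the cap limits the owner to $4,725 − $3,945.15 = $779.85.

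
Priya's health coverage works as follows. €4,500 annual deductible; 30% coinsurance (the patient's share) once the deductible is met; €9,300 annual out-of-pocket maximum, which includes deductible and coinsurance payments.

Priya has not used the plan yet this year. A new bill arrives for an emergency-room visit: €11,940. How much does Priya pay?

€6,732

The full €4,500 deductible is still open; €4,500 of this bill applies to it.
The remaining €7,440 (= €11,940 − €4,500) moves to coinsurance.
Coinsurance: €7,440 × 30% = €2,232.
So the patient owes €4,500 + €2,232 = €6,732 before any cap.
Year-to-date out-of-pocket becomes €0 + €6,732 = €6,732, still under the €9,300 maximum, so no cap applies.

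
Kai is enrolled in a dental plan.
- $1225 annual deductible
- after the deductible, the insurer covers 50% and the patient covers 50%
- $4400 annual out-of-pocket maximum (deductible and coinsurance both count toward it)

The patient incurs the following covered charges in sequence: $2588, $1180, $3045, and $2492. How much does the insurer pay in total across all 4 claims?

$4905

Claim 1 — $2588: deductible takes $1225, $1363 remains; patient's 50% is $681.50. Patient owes $1906.50 (running OOP $1906.50). Plan pays $2588 − $1906.50 = $681.50.
Claim 2 — $1180: deductible already satisfied, so patient's share is 50% × $1180 = $590. Patient pays $590; OOP now $2496.50. Plan pays $1180 − $590 = $590.
Claim 3 — $3045: deductible met; 50% of $3045 = $1522.50. Cost to patient: $1522.50. OOP to date $4019. Insurer: $3045 − $1522.50 = $1522.50.
Claim 4 — $2492: deductible already satisfied, so patient's share is 50% × $2492 = $1246. OOP would hit $5265 > $4400, so the cap limits the patient to $4400 − $4019 = $381. Insurer: $2492 − $381 = $2111.
Insurer total = bills − patient's total = $9305 − $4400 = $4905.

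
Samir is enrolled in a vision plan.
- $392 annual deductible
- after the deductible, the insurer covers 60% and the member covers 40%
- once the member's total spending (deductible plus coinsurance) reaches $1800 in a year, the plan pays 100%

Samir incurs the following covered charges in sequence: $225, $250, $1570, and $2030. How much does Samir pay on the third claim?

Claim 1 ($225): fully absorbed by the deductible. Member pays $225; OOP now $225.
Claim 2 ($250): deductible takes $167, $83 remains; coinsurance $83 × 40% = $33.20. Member pays $200.20; OOP now $425.20.
Claim 3 ($1570): deductible met; 40% of $1570 = $628. Member owes $628 (running OOP $1053.20).

$628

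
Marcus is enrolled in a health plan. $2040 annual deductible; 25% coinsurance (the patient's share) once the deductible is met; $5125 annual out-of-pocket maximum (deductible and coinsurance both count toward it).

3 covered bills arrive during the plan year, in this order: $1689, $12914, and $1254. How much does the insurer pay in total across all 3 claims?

$10732

Bill 1, $1689: all of it applies to the deductible. Patient owes $1689 (running OOP $1689). Insurer: $1689 − $1689 = $0.
Bill 2, $12914: $351 finishes the deductible; $12563 goes to coinsurance; 25% of $12563 = $3140.75. Claim cost before the cap: $351 + $3140.75 = $3491.75. Adding that to $1689 gives $5180.75, past the $5125 cap; patient pays only $5125 − $1689 = $3436. Plan pays $12914 − $3436 = $9478.
Bill 3, $1254: deductible met; 25% of $1254 = $313.50. OOP would hit $5438.50 > $5125, so the cap limits the patient to $5125 − $5125 = $0. Plan pays $1254 − $0 = $1254.
Insurer total: $0 + $9478 + $1254 = $10732.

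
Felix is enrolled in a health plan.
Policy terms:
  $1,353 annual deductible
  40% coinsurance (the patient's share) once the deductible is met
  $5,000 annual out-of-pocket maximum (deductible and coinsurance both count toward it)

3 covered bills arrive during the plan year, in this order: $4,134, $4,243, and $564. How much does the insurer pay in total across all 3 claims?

#1 ($4,134): $1,353 to deductible, leaving $2,781; patient's 40% is $1,112.40. Patient pays $2,465.40; OOP now $2,465.40. Insurer: $4,134 − $2,465.40 = $1,668.60.
#2 ($4,243): 40% coinsurance on $4,243 = $1,697.20. Patient owes $1,697.20 (running OOP $4,162.60). Plan pays $4,243 − $1,697.20 = $2,545.80.
#3 ($564): deductible met; 40% of $564 = $225.60. Cost to patient: $225.60. OOP to date $4,388.20. Insurer: $564 − $225.60 = $338.40.
Insurer total: $1,668.60 + $2,545.80 + $338.40 = $4,552.80.

$4,552.80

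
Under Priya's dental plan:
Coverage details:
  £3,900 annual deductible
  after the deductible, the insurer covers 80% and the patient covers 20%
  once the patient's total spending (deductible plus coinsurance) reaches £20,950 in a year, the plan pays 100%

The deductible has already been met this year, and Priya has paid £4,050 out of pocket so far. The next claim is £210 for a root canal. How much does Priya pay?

£42

The deductible is already satisfied, so the full bill goes to coinsurance.
Patient's 20% share of £210 is £42.
Year-to-date out-of-pocket becomes £4,050 + £42 = £4,092, still under the £20,950 maximum, so no cap applies.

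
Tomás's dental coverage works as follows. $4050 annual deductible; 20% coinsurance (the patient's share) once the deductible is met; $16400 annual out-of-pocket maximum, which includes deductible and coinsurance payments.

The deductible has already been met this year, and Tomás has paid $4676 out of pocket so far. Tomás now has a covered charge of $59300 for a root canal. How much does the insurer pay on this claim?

The deductible is already satisfied, so the full bill goes to coinsurance.
Coinsurance: $59300 × 20% = $11860.
That would bring total out-of-pocket to $16536, past the $16400 cap. The patient is capped at $16400 − $4676 = $11724 on this claim.
Insurer pays the balance: $59300 − $11724 = $47576.

$47576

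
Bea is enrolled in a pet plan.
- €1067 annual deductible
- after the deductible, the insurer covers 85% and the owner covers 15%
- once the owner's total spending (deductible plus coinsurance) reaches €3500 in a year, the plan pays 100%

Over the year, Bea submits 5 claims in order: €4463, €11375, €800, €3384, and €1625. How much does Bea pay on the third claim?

€120

Claim 1 (€4463): €1067 to deductible, leaving €3396; owner's 15% is €509.40. Cost to owner: €1576.40. OOP to date €1576.40.
Claim 2 (€11375): deductible met; 15% of €11375 = €1706.25. Cost to owner: €1706.25. OOP to date €3282.65.
Claim 3 (€800): deductible already satisfied, so owner's share is 15% × €800 = €120. Cost to owner: €120. OOP to date €3402.65.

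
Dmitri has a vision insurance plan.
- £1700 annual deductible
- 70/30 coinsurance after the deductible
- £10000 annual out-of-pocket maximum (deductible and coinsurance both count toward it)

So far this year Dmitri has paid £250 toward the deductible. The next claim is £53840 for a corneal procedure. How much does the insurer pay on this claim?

£44090

Deductible still to meet: £1700 − £250 = £1450.
That leaves £53840 − £1450 = £52390 for coinsurance.
Member's 30% share of £52390 is £15717.
So the member owes £1450 + £15717 = £17167 before any cap.
That would bring total out-of-pocket to £17417, past the £10000 cap. The member is capped at £10000 − £250 = £9750 on this claim.
Insurer pays the balance: £53840 − £9750 = £44090.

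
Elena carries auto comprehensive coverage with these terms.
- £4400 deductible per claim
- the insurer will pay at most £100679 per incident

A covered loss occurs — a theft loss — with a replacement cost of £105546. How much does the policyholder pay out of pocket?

£4867

Subtract the deductible: £105546 − £4400 = £101146.
The £100679 per-incident cap binds; insurer pays £100679.
The policyholder bears the rest of the original loss: £105546 − £100679 = £4867.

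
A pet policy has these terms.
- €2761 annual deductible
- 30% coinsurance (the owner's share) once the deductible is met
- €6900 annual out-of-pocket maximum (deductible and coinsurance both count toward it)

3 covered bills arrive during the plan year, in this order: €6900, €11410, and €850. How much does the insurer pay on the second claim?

Bill 1, €6900: €2761 to deductible, leaving €4139; 30% of €4139 = €1241.70. Cost to owner: €4002.70. OOP to date €4002.70. Plan pays €6900 − €4002.70 = €2897.30.
Bill 2, €11410: 30% coinsurance on €11410 = €3423. OOP would hit €7425.70 > €6900, so the cap limits the owner to €6900 − €4002.70 = €2897.30. Insurer: €11410 − €2897.30 = €8512.70.

€8512.70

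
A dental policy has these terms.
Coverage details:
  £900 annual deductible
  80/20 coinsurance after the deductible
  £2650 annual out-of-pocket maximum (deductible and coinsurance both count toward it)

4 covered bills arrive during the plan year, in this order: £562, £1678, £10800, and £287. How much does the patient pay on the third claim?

£1482

Bill 1, £562: all of it applies to the deductible. Patient owes £562 (running OOP £562).
Bill 2, £1678: deductible takes £338, £1340 remains; coinsurance £1340 × 20% = £268. Cost to patient: £606. OOP to date £1168.
Bill 3, £10800: deductible already satisfied, so patient's share is 20% × £10800 = £2160. OOP would hit £3328 > £2650, so the cap limits the patient to £2650 − £1168 = £1482.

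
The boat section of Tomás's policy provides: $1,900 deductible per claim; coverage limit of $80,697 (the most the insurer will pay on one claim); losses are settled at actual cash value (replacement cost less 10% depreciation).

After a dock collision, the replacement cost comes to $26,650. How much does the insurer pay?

$22,085

Depreciate 10%: the covered value is $26,650 × 0.9 = $23,985.
After the deductible, $23,985 − $1,900 = $22,085 remains.
$22,085 is within the $80,697 limit, so the insurer pays $22,085.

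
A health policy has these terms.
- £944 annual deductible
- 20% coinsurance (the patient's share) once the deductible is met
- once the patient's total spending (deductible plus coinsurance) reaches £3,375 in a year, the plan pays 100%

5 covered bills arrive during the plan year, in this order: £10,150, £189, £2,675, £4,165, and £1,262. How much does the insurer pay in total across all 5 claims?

£15,066

Claim 1 (£10,150): £944 finishes the deductible; £9,206 goes to coinsurance; coinsurance £9,206 × 20% = £1,841.20. Patient pays £2,785.20; OOP now £2,785.20. Plan pays £10,150 − £2,785.20 = £7,364.80.
Claim 2 (£189): deductible met; 20% of £189 = £37.80. Patient pays £37.80; OOP now £2,823. Insurer: £189 − £37.80 = £151.20.
Claim 3 (£2,675): deductible already satisfied, so patient's share is 20% × £2,675 = £535. Patient owes £535 (running OOP £3,358). Plan pays £2,675 − £535 = £2,140.
Claim 4 (£4,165): deductible already satisfied, so patient's share is 20% × £4,165 = £833. Adding that to £3,358 gives £4,191, past the £3,375 cap; patient pays only £3,375 − £3,358 = £17. Plan pays £4,165 − £17 = £4,148.
Claim 5 (£1,262): deductible met; 20% of £1,262 = £252.40. That would push OOP to £3,627.40, over the £3,375 cap, so patient pays £3,375 − £3,375 = £0. Insurer: £1,262 − £0 = £1,262.
Insurer total = bills − patient's total = £18,441 − £3,375 = £15,066.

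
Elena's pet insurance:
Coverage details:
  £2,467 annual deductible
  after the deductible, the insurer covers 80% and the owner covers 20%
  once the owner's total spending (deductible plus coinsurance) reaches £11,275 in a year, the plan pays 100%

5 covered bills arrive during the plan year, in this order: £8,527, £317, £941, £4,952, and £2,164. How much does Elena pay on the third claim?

£188.20

Bill 1, £8,527: deductible takes £2,467, £6,060 remains; coinsurance £6,060 × 20% = £1,212. Cost to owner: £3,679. OOP to date £3,679.
Bill 2, £317: deductible met; 20% of £317 = £63.40. Owner pays £63.40; OOP now £3,742.40.
Bill 3, £941: 20% coinsurance on £941 = £188.20. Owner pays £188.20; OOP now £3,930.60.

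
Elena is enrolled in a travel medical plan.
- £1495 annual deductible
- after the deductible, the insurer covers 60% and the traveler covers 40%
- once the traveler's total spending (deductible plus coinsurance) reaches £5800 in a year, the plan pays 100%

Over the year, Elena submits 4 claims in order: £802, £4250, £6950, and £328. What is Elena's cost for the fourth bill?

Claim 1 (£802): fully absorbed by the deductible. Cost to traveler: £802. OOP to date £802.
Claim 2 (£4250): £693 finishes the deductible; £3557 goes to coinsurance; 40% of £3557 = £1422.80. Traveler owes £2115.80 (running OOP £2917.80).
Claim 3 (£6950): deductible met; 40% of £6950 = £2780. Cost to traveler: £2780. OOP to date £5697.80.
Claim 4 (£328): deductible met; 40% of £328 = £131.20. That would push OOP to £5829, over the £5800 cap, so traveler pays £5800 − £5697.80 = £102.20.

£102.20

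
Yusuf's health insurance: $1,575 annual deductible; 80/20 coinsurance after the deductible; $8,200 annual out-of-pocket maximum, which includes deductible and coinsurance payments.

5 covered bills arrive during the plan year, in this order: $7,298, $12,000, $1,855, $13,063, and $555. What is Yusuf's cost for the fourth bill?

#1 ($7,298): $1,575 finishes the deductible; $5,723 goes to coinsurance; 20% of $5,723 = $1,144.60. Patient pays $2,719.60; OOP now $2,719.60.
#2 ($12,000): deductible already satisfied, so patient's share is 20% × $12,000 = $2,400. Cost to patient: $2,400. OOP to date $5,119.60.
#3 ($1,855): deductible already satisfied, so patient's share is 20% × $1,855 = $371. Cost to patient: $371. OOP to date $5,490.60.
#4 ($13,063): deductible met; 20% of $13,063 = $2,612.60. Patient owes $2,612.60 (running OOP $8,103.20).

$2,612.60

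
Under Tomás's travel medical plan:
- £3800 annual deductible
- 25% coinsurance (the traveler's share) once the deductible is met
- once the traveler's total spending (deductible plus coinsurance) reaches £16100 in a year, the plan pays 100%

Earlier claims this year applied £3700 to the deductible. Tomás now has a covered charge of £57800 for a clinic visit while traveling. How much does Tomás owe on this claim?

Remaining deductible: £3800 − £3700 = £100.
After the £100 deductible portion, £57800 − £100 = £57700 is subject to coinsurance.
Coinsurance: £57700 × 25% = £14425.
That puts the traveler's cost at £100 + £14425 = £14525 before any cap.
Year-to-date out-of-pocket would reach £3700 + £14525 = £18225, above the £16100 maximum, so the traveler pays only £16100 − £3700 = £12400.

£12400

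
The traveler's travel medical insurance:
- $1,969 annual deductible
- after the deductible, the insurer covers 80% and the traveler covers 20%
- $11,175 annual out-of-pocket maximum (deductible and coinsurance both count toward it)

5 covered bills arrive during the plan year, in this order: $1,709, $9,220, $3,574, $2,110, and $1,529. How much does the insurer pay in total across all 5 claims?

Claim 1 ($1,709): fully absorbed by the deductible. Traveler pays $1,709; OOP now $1,709. Insurer: $1,709 − $1,709 = $0.
Claim 2 ($9,220): $260 to deductible, leaving $8,960; coinsurance $8,960 × 20% = $1,792. Cost to traveler: $2,052. OOP to date $3,761. Plan pays $9,220 − $2,052 = $7,168.
Claim 3 ($3,574): deductible already satisfied, so traveler's share is 20% × $3,574 = $714.80. Cost to traveler: $714.80. OOP to date $4,475.80. Plan pays $3,574 − $714.80 = $2,859.20.
Claim 4 ($2,110): 20% coinsurance on $2,110 = $422. Traveler pays $422; OOP now $4,897.80. Plan pays $2,110 − $422 = $1,688.
Claim 5 ($1,529): deductible met; 20% of $1,529 = $305.80. Cost to traveler: $305.80. OOP to date $5,203.60. Plan pays $1,529 − $305.80 = $1,223.20.
Insurer total = bills − traveler's total = $18,142 − $5,203.60 = $12,938.40.

$12,938.40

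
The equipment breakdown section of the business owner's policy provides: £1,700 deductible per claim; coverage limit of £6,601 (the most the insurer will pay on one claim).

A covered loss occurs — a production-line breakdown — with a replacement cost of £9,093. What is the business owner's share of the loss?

After the deductible, £9,093 − £1,700 = £7,393 remains.
The £6,601 per-incident cap binds; insurer pays £6,601.
The business owner bears the rest of the original loss: £9,093 − £6,601 = £2,492.

£2,492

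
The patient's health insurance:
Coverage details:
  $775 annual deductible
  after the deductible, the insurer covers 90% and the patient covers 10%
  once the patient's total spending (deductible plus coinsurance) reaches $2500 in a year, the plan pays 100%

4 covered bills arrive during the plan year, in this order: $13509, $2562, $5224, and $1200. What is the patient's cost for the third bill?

$195.40

#1 ($13509): $775 to deductible, leaving $12734; coinsurance $12734 × 10% = $1273.40. Cost to patient: $2048.40. OOP to date $2048.40.
#2 ($2562): deductible already satisfied, so patient's share is 10% × $2562 = $256.20. Patient pays $256.20; OOP now $2304.60.
#3 ($5224): 10% coinsurance on $5224 = $522.40. That would push OOP to $2827, over the $2500 cap, so patient pays $2500 − $2304.60 = $195.40.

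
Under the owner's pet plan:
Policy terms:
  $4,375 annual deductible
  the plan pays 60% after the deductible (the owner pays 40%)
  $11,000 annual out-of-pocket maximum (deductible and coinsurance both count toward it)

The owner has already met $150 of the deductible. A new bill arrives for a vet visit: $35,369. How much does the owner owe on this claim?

$10,850

Deductible still to meet: $4,375 − $150 = $4,225.
After the $4,225 deductible portion, $35,369 − $4,225 = $31,144 is subject to coinsurance.
40% of $31,144 = $12,457.60 falls to the owner.
That puts the owner's cost at $4,225 + $12,457.60 = $16,682.60 before any cap.
Adding $16,682.60 to the $150 already spent would give $16,832.60, which exceeds the $11,000 cap; the owner pays just $11,000 − $150 = $10,850.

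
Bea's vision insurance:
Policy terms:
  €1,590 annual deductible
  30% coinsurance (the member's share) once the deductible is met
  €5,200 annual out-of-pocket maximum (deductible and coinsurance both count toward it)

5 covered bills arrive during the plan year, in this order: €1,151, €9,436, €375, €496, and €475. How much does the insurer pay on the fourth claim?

€347.20

Claim 1 (€1,151): fully absorbed by the deductible. Member pays €1,151; OOP now €1,151. Insurer: €1,151 − €1,151 = €0.
Claim 2 (€9,436): deductible takes €439, €8,997 remains; member's 30% is €2,699.10. Member pays €3,138.10; OOP now €4,289.10. Insurer: €9,436 − €3,138.10 = €6,297.90.
Claim 3 (€375): deductible met; 30% of €375 = €112.50. Member owes €112.50 (running OOP €4,401.60). Plan pays €375 − €112.50 = €262.50.
Claim 4 (€496): deductible met; 30% of €496 = €148.80. Member pays €148.80; OOP now €4,550.40. Plan pays €496 − €148.80 = €347.20.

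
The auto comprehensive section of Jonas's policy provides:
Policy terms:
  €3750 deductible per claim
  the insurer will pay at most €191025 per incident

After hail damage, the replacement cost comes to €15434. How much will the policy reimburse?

After the deductible, €15434 − €3750 = €11684 remains.
€11684 ≤ €191025, so the limit doesn't bind; insurer pays €11684.

€11684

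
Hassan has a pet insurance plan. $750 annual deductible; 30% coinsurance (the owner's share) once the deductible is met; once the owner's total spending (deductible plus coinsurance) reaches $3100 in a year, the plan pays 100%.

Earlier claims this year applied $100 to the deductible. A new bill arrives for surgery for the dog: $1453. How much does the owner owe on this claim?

$890.90

$100 of the $750 deductible is already met, leaving $650.
The remaining $803 (= $1453 − $650) moves to coinsurance.
Owner's 30% share of $803 is $240.90.
Owner responsibility before any cap: $650 + $240.90 = $890.90.
Cumulative spending $100 + $890.90 = $990.90 stays under the $3100 maximum.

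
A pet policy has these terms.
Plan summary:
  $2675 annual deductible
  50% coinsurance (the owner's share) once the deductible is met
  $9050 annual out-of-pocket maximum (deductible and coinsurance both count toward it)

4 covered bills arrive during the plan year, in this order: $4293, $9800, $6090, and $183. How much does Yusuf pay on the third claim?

Claim 1 ($4293): $2675 finishes the deductible; $1618 goes to coinsurance; 50% of $1618 = $809. Owner pays $3484; OOP now $3484.
Claim 2 ($9800): deductible already satisfied, so owner's share is 50% × $9800 = $4900. Owner owes $4900 (running OOP $8384).
Claim 3 ($6090): deductible met; 50% of $6090 = $3045. OOP would hit $11429 > $9050, so the cap limits the owner to $9050 − $8384 = $666.

$666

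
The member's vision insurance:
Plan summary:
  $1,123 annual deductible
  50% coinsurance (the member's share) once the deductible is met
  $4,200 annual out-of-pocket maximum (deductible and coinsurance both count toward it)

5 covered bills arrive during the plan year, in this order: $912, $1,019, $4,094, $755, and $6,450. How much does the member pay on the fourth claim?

$377.50

Claim 1 — $912: fully absorbed by the deductible. Member owes $912 (running OOP $912).
Claim 2 — $1,019: $211 to deductible, leaving $808; coinsurance $808 × 50% = $404. Member pays $615; OOP now $1,527.
Claim 3 — $4,094: deductible already satisfied, so member's share is 50% × $4,094 = $2,047. Member pays $2,047; OOP now $3,574.
Claim 4 — $755: 50% coinsurance on $755 = $377.50. Member owes $377.50 (running OOP $3,951.50).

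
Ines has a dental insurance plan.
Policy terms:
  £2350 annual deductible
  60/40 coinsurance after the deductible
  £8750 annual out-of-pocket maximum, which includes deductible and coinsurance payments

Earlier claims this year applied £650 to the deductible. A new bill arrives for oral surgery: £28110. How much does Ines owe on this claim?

Remaining deductible: £2350 − £650 = £1700.
After the £1700 deductible portion, £28110 − £1700 = £26410 is subject to coinsurance.
40% of £26410 = £10564 falls to the patient.
Patient responsibility before any cap: £1700 + £10564 = £12264.
That would bring total out-of-pocket to £12914, past the £8750 cap. The patient is capped at £8750 − £650 = £8100 on this claim.

£8100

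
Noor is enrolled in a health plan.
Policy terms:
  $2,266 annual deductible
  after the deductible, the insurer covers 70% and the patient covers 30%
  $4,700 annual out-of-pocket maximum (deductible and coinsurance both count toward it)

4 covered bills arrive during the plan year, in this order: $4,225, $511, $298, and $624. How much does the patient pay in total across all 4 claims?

Claim 1 — $4,225: deductible takes $2,266, $1,959 remains; patient's 30% is $587.70. Cost to patient: $2,853.70. OOP to date $2,853.70.
Claim 2 — $511: deductible already satisfied, so patient's share is 30% × $511 = $153.30. Patient owes $153.30 (running OOP $3,007).
Claim 3 — $298: deductible met; 30% of $298 = $89.40. Patient owes $89.40 (running OOP $3,096.40).
Claim 4 — $624: 30% coinsurance on $624 = $187.20. Cost to patient: $187.20. OOP to date $3,283.60.
Total paid by the patient: $2,853.70 + $153.30 + $89.40 + $187.20 = $3,283.60.

$3,283.60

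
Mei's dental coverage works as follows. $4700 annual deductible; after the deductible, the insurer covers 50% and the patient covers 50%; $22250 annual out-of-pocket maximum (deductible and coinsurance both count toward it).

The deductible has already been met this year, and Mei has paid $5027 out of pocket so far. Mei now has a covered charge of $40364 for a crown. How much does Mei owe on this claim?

The deductible is already satisfied, so the full bill goes to coinsurance.
Coinsurance: $40364 × 50% = $20182.
Adding $20182 to the $5027 already spent would give $25209, which exceeds the $22250 cap; the patient pays just $22250 − $5027 = $17223.

$17223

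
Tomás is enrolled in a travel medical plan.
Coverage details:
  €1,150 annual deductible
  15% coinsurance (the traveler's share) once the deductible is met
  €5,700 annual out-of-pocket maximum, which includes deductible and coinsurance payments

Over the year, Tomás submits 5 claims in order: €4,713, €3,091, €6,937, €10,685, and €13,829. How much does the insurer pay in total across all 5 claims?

€33,555

Bill 1, €4,713: €1,150 finishes the deductible; €3,563 goes to coinsurance; 15% of €3,563 = €534.45. Cost to traveler: €1,684.45. OOP to date €1,684.45. Insurer: €4,713 − €1,684.45 = €3,028.55.
Bill 2, €3,091: deductible already satisfied, so traveler's share is 15% × €3,091 = €463.65. Traveler owes €463.65 (running OOP €2,148.10). Plan pays €3,091 − €463.65 = €2,627.35.
Bill 3, €6,937: deductible already satisfied, so traveler's share is 15% × €6,937 = €1,040.55. Traveler owes €1,040.55 (running OOP €3,188.65). Plan pays €6,937 − €1,040.55 = €5,896.45.
Bill 4, €10,685: 15% coinsurance on €10,685 = €1,602.75. Traveler pays €1,602.75; OOP now €4,791.40. Insurer: €10,685 − €1,602.75 = €9,082.25.
Bill 5, €13,829: deductible already satisfied, so traveler's share is 15% × €13,829 = €2,074.35. That would push OOP to €6,865.75, over the €5,700 cap, so traveler pays €5,700 − €4,791.40 = €908.60. Plan pays €13,829 − €908.60 = €12,920.40.
Insurer total = bills − traveler's total = €39,255 − €5,700 = €33,555.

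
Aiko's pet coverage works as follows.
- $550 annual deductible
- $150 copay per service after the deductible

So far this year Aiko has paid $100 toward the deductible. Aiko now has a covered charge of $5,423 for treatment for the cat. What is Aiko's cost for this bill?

Remaining deductible: $550 − $100 = $450.
That leaves $5,423 − $450 = $4,973 for the copay.
Copay on this service: $150.
Owner responsibility: $450 + $150 = $600.

$600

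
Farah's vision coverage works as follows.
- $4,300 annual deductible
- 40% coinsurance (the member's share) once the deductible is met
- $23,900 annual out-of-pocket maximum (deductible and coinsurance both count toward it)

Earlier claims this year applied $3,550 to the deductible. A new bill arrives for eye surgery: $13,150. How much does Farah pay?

$3,550 of the $4,300 deductible is already met, leaving $750.
The remaining $12,400 (= $13,150 − $750) moves to coinsurance.
40% of $12,400 = $4,960 falls to the member.
That puts the member's cost at $750 + $4,960 = $5,710 before any cap.
Cumulative spending $3,550 + $5,710 = $9,260 stays under the $23,900 maximum.

$5,710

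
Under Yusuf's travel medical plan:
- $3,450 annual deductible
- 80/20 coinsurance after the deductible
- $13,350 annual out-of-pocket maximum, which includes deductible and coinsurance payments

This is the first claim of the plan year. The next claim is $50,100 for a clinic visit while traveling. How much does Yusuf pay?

The full $3,450 deductible is still open; $3,450 of this bill applies to it.
After the $3,450 deductible portion, $50,100 − $3,450 = $46,650 is subject to coinsurance.
Coinsurance: $46,650 × 20% = $9,330.
Traveler responsibility before any cap: $3,450 + $9,330 = $12,780.
Total out-of-pocket so far would be $0 + $12,780 = $12,780, below the $13,350 cap — no reduction.

$12,780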